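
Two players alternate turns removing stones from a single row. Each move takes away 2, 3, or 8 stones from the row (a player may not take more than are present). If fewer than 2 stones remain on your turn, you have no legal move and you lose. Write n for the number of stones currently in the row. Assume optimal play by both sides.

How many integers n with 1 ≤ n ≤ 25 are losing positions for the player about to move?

Compute win/loss labels from the base case upward. A position with no move is L. Any other position is W if it can reach an L in one move, else L.
n=0: no move → L
n=1: no move → L
n=2: reaches L-position 0 → W
n=3: reaches L-position 1 → W
n=4: reaches L-position 1 → W
n=5: only reaches 3(W), 2(W), all W → L
n=6: only reaches 4(W), 3(W), all W → L
n=7: reaches L-position 5 → W
n=8: reaches L-position 6 → W
n=9: reaches L-position 6 → W
n=10: only reaches 8(W), 7(W), 2(W), all W → L
n=11: only reaches 9(W), 8(W), 3(W), all W → L
n=12: reaches L-position 10 → W
n=13: reaches L-position 11 → W
n=14: reaches L-position 11 → W
n=15: only reaches 13(W), 12(W), 7(W), all W → L
n=16: only reaches 14(W), 13(W), 8(W), all W → L
n=17: reaches L-position 15 → W
n=18: reaches L-position 16 → W
n=19: reaches L-position 16 → W
n=20: only reaches 18(W), 17(W), 12(W), all W → L
n=21: only reaches 19(W), 18(W), 13(W), all W → L
n=22: reaches L-position 20 → W
n=23: reaches L-position 21 → W
n=24: reaches L-position 21 → W
n=25: only reaches 23(W), 22(W), 17(W), all W → L
L entries with 1 ≤ n ≤ 25 (n=0 is outside the asked range and is not counted): n = 1, 5, 6, 10, 11, 15, 16, 20, 21, 25; that makes 10.

10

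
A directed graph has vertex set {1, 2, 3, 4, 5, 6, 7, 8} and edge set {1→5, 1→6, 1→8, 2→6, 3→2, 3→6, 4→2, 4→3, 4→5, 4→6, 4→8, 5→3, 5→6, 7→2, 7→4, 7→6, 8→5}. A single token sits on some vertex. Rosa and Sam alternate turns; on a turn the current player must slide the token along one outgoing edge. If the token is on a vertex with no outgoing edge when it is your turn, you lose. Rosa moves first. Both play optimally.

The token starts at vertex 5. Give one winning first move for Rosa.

Move to 6.

Compute win/loss labels from the base case upward. A position with no move is L. Any other position is W if it can reach an L in one move, else L.
Every edge goes from a vertex to one that appears earlier in the order 6, 2, 3, 5, 8, 1, 4, 7, so processing vertices in that order labels each vertex after all of its successors.
6: no outgoing edge → L
2: reaches L-position 6 → W
3: reaches L-position 6 → W
5: reaches L-position 6 → W
8: only reaches 5(W), which is W → L
1: reaches L-position 8 → W
4: reaches L-position 8 → W
7: reaches L-position 6 → W
From 5, the L positions reachable in one move are: 6.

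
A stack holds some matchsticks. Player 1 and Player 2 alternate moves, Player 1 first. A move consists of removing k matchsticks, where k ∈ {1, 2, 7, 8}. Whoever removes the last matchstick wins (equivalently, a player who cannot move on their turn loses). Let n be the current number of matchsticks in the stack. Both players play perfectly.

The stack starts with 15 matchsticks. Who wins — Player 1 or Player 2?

Player 2 wins.

Compute win/loss labels from the base case upward. A position with no move is L. Any other position is W if it can reach an L in one move, else L.
n=0: no move → L
n=1: can move to 0, which is L ⇒ W
n=2: can move to 0, which is L ⇒ W
n=3: moves to 2(W), 1(W); every one is W ⇒ L
n=4: can move to 3, which is L ⇒ W
n=5: can move to 3, which is L ⇒ W
n=6: moves to 5(W), 4(W); every one is W ⇒ L
n=7: can move to 6, which is L ⇒ W
n=8: can move to 6, which is L ⇒ W
n=9: moves to 8(W), 7(W), 2(W), 1(W); every one is W ⇒ L
n=10: can move to 9, which is L ⇒ W
n=11: can move to 9, which is L ⇒ W
n=12: moves to 11(W), 10(W), 5(W), 4(W); every one is W ⇒ L
n=13: can move to 12, which is L ⇒ W
n=14: can move to 12, which is L ⇒ W
n=15: moves to 14(W), 13(W), 8(W), 7(W); every one is W ⇒ L
The starting position 15 is L: whatever Player 1 does, the opponent receives a W position.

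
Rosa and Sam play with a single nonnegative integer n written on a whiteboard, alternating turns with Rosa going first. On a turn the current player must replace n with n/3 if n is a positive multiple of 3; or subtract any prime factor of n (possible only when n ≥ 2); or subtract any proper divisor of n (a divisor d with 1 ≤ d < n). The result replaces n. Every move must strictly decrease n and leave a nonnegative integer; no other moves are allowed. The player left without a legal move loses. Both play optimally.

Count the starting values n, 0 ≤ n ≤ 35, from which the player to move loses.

Label each position W (a win for the player to move) or L (a loss). A position with no legal move is L; any other position is W exactly when some move reaches an L, and L when every move reaches a W.
n=0: no move → L
n=1: no move → L
n=2: W (go to 0, an L position)
n=3: W (go to 0, an L position)
n=4: L (options 2(W), 3(W) are all W)
n=5: W (go to 0, an L position)
n=6: W (go to 4, an L position)
n=7: W (go to 0, an L position)
n=8: W (go to 4, an L position)
n=9: L (options 3(W), 6(W), 8(W) are all W)
n=10: W (go to 9, an L position)
n=11: W (go to 0, an L position)
n=12: W (go to 4, an L position)
n=13: W (go to 0, an L position)
n=14: L (options 7(W), 12(W), 13(W) are all W)
n=15: W (go to 14, an L position)
n=16: W (go to 14, an L position)
n=17: W (go to 0, an L position)
n=18: W (go to 9, an L position)
n=19: W (go to 0, an L position)
n=20: L (options 10(W), 15(W), 16(W), 18(W), 19(W) are all W)
n=21: W (go to 14, an L position)
n=22: W (go to 20, an L position)
n=23: W (go to 0, an L position)
n=24: W (go to 20, an L position)
n=25: W (go to 20, an L position)
n=26: L (options 13(W), 24(W), 25(W) are all W)
n=27: W (go to 9, an L position)
n=28: W (go to 14, an L position)
n=29: W (go to 0, an L position)
n=30: W (go to 20, an L position)
n=31: W (go to 0, an L position)
n=32: L (options 16(W), 24(W), 28(W), 30(W), 31(W) are all W)
n=33: W (go to 32, an L position)
n=34: W (go to 32, an L position)
n=35: L (options 28(W), 30(W), 34(W) are all W)
L entries with 0 ≤ n ≤ 35: n = 0, 1, 4, 9, 14, 20, 26, 32, 35; that makes 9.

9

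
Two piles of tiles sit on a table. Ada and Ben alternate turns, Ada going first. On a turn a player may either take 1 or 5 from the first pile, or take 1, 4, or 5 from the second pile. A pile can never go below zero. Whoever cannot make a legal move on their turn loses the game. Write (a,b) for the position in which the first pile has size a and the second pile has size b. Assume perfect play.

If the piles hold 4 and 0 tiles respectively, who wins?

Label each position W (a win for the player to move) or L (a loss). A position with no legal move is L; any other position is W exactly when some move reaches an L, and L when every move reaches a W.
No move ever increases a pile, so every position that can arise here has a ≤ 4 and b ≤ 0; it is enough to label the cells with 0 ≤ a ≤ 4 and 0 ≤ b ≤ 0.
Every move lowers a or b (never raises either), so fill the grid row by row in increasing a, and left to right within a row: each cell's successors are then already labelled.
      b=0
a=0:    L
a=1:    W
a=2:    L
a=3:    W
a=4:    L
Cells with no legal move (terminal, hence L): (0,0).
The remaining L cells, each justified by listing all of its moves:
(2,0): L (sole option (1,0)(W) is W)
(4,0): L (sole option (3,0)(W) is W)
Every other cell has at least one move into one of the L cells above, so it is W.
Every move from (4,0) reaches a W position, so the mover loses.

Ben wins.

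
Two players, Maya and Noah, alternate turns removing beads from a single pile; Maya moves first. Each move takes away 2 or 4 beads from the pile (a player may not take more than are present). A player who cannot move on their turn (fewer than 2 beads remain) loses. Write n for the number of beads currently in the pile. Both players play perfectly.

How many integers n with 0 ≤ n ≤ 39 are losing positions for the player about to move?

14

Classify positions by backward induction: terminal positions (no move available) are L. From any other position, the mover wins iff some move reaches an L.
n=0: no move → L
n=1: no move → L
n=2: W (go to 0, an L position)
n=3: W (go to 1, an L position)
n=4: W (go to 0, an L position)
n=5: W (go to 1, an L position)
n=6: L (options 4(W), 2(W) are all W)
n=7: L (options 5(W), 3(W) are all W)
n=8: W (go to 6, an L position)
n=9: W (go to 7, an L position)
n=10: W (go to 6, an L position)
n=11: W (go to 7, an L position)
n=12: L (options 10(W), 8(W) are all W)
n=13: L (options 11(W), 9(W) are all W)
n=14: W (go to 12, an L position)
n=15: W (go to 13, an L position)
n=16: W (go to 12, an L position)
n=17: W (go to 13, an L position)
n=18: L (options 16(W), 14(W) are all W)
n=19: L (options 17(W), 15(W) are all W)
n=20: W (go to 18, an L position)
n=21: W (go to 19, an L position)
n=22: W (go to 18, an L position)
n=23: W (go to 19, an L position)
n=24: L (options 22(W), 20(W) are all W)
n=25: L (options 23(W), 21(W) are all W)
n=26: W (go to 24, an L position)
n=27: W (go to 25, an L position)
n=28: W (go to 24, an L position)
n=29: W (go to 25, an L position)
n=30: L (options 28(W), 26(W) are all W)
n=31: L (options 29(W), 27(W) are all W)
n=32: W (go to 30, an L position)
n=33: W (go to 31, an L position)
n=34: W (go to 30, an L position)
n=35: W (go to 31, an L position)
n=36: L (options 34(W), 32(W) are all W)
n=37: L (options 35(W), 33(W) are all W)
n=38: W (go to 36, an L position)
n=39: W (go to 37, an L position)
L entries with 0 ≤ n ≤ 39: n = 0, 1, 6, 7, 12, 13, 18, 19, 24, 25, 30, 31, 36, 37; that makes 14.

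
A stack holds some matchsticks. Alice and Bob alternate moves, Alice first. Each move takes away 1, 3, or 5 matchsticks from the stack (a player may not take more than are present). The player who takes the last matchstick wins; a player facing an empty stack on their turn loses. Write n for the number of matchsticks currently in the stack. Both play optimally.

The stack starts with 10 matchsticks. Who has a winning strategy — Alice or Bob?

Bob wins.

Classify positions by backward induction: terminal positions (no move available) are L. From any other position, the mover wins iff some move reaches an L.
n=0: no move → L
n=1: reaches L-position 0 → W
n=2: only reaches 1(W), which is W → L
n=3: reaches L-position 2 → W
n=4: only reaches 3(W), 1(W), all W → L
n=5: reaches L-position 4 → W
n=6: only reaches 5(W), 3(W), 1(W), all W → L
n=7: reaches L-position 6 → W
n=8: only reaches 7(W), 5(W), 3(W), all W → L
n=9: reaches L-position 8 → W
n=10: only reaches 9(W), 7(W), 5(W), all W → L
Every move from 10 reaches a W position, so the mover loses.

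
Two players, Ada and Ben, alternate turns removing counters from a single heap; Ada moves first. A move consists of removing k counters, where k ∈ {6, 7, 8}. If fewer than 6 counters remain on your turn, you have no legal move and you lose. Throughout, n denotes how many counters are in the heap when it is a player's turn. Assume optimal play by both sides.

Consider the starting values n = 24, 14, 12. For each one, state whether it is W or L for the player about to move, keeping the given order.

24: W, 14: L, 12: W

Positions with no move are L. A position that does have a move is losing for the player to move precisely when every available move leads to a winning position for the opponent. Fill in the labels:
n=0: no move → L
n=1: no move → L
n=2: no move → L
n=3: no move → L
n=4: no move → L
n=5: no move → L
n=6: →0(L), so W
n=7: →1(L), so W
n=8: →2(L), so W
n=9: →3(L), so W
n=10: →4(L), so W
n=11: →5(L), so W
n=12: →5(L), so W
n=13: →5(L), so W
n=14: →8(W), 7(W), 6(W) — all W, so L
n=15: →9(W), 8(W), 7(W) — all W, so L
n=16: →10(W), 9(W), 8(W) — all W, so L
n=17: →11(W), 10(W), 9(W) — all W, so L
n=18: →12(W), 11(W), 10(W) — all W, so L
n=19: →13(W), 12(W), 11(W) — all W, so L
n=20: →14(L), so W
n=21: →15(L), so W
n=22: →16(L), so W
n=23: →17(L), so W
n=24: →18(L), so W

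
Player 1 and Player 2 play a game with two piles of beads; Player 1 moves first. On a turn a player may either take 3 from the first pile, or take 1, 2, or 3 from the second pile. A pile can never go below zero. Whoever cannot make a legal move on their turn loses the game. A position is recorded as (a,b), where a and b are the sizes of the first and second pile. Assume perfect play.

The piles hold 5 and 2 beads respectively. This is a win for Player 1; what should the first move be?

Move to (5,1).

Classify positions by backward induction: terminal positions (no move available) are L. From any other position, the mover wins iff some move reaches an L.
No move ever increases a pile, so every position that can arise here has a ≤ 5 and b ≤ 2; it is enough to label the cells with 0 ≤ a ≤ 5 and 0 ≤ b ≤ 2.
Every move lowers a or b (never raises either), so fill the grid row by row in increasing a, and left to right within a row: each cell's successors are then already labelled.
      b=0  b=1  b=2
a=0:    L    W    W
a=1:    L    W    W
a=2:    L    W    W
a=3:    W    L    W
a=4:    W    L    W
a=5:    W    L    W
Cells with no legal move (terminal, hence L): (0,0), (1,0), (2,0).
The remaining L cells, each justified by listing all of its moves:
(3,1): moves to (0,1)(W), (3,0)(W); every one is W ⇒ L
(4,1): moves to (1,1)(W), (4,0)(W); every one is W ⇒ L
(5,1): moves to (2,1)(W), (5,0)(W); every one is W ⇒ L
Every other cell has at least one move into one of the L cells above, so it is W.
From (5,2), the L positions reachable in one move are: (5,1).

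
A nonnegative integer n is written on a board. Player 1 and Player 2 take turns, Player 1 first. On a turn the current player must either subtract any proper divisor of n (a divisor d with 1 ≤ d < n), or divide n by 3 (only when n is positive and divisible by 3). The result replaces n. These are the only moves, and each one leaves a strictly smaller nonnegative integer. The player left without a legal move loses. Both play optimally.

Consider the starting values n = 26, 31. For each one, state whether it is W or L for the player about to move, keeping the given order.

Classify positions by backward induction: terminal positions (no move available) are L. From any other position, the mover wins iff some move reaches an L.
n=0: no move → L
n=1: no move → L
n=2: →1(L), so W
n=3: →1(L), so W
n=4: →2(W), 3(W) — all W, so L
n=5: →4(L), so W
n=6: →4(L), so W
n=7: →6(W) only, which is W, so L
n=8: →4(L), so W
n=9: →3(W), 6(W), 8(W) — all W, so L
n=10: →9(L), so W
n=11: →10(W) only, which is W, so L
n=12: →4(L), so W
n=13: →12(W) only, which is W, so L
n=14: →7(L), so W
n=15: →5(W), 10(W), 12(W), 14(W) — all W, so L
n=16: →15(L), so W
n=17: →16(W) only, which is W, so L
n=18: →9(L), so W
n=19: →18(W) only, which is W, so L
n=20: →15(L), so W
n=21: →7(L), so W
n=22: →11(L), so W
n=23: →22(W) only, which is W, so L
n=24: →23(L), so W
n=25: →20(W), 24(W) — all W, so L
n=26: →13(L), so W
n=27: →9(L), so W
n=28: →14(W), 21(W), 24(W), 26(W), 27(W) — all W, so L
n=29: →28(L), so W
n=30: →15(L), so W
n=31: →30(W) only, which is W, so L

26: W, 31: L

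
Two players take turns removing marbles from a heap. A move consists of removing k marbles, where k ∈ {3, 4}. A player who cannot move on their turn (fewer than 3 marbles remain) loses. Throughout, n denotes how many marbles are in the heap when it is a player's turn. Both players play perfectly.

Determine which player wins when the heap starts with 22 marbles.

Compute win/loss labels from the base case upward. A position with no move is L. Any other position is W if it can reach an L in one move, else L.
n=0: no move → L
n=1: no move → L
n=2: no move → L
n=3: →0(L), so W
n=4: →1(L), so W
n=5: →2(L), so W
n=6: →2(L), so W
n=7: →4(W), 3(W) — all W, so L
n=8: →5(W), 4(W) — all W, so L
n=9: →6(W), 5(W) — all W, so L
n=10: →7(L), so W
n=11: →8(L), so W
n=12: →9(L), so W
n=13: →9(L), so W
n=14: →11(W), 10(W) — all W, so L
n=15: →12(W), 11(W) — all W, so L
n=16: →13(W), 12(W) — all W, so L
n=17: →14(L), so W
n=18: →15(L), so W
n=19: →16(L), so W
n=20: →16(L), so W
n=21: →18(W), 17(W) — all W, so L
n=22: →19(W), 18(W) — all W, so L
Every move from 22 reaches a W position, so the mover loses.

The second player wins.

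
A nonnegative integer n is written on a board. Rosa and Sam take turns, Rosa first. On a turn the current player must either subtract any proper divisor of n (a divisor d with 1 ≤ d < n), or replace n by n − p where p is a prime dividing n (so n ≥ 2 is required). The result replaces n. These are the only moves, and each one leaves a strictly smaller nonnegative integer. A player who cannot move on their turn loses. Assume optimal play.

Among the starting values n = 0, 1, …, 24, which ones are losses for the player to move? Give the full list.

Label each position W (a win for the player to move) or L (a loss). A position with no legal move is L; any other position is W exactly when some move reaches an L, and L when every move reaches a W.
n=0: no move → L
n=1: no move → L
n=2: can move to 0, which is L ⇒ W
n=3: can move to 0, which is L ⇒ W
n=4: moves to 2(W), 3(W); every one is W ⇒ L
n=5: can move to 0, which is L ⇒ W
n=6: can move to 4, which is L ⇒ W
n=7: can move to 0, which is L ⇒ W
n=8: can move to 4, which is L ⇒ W
n=9: moves to 6(W), 8(W); every one is W ⇒ L
n=10: can move to 9, which is L ⇒ W
n=11: can move to 0, which is L ⇒ W
n=12: can move to 9, which is L ⇒ W
n=13: can move to 0, which is L ⇒ W
n=14: moves to 7(W), 12(W), 13(W); every one is W ⇒ L
n=15: can move to 14, which is L ⇒ W
n=16: can move to 14, which is L ⇒ W
n=17: can move to 0, which is L ⇒ W
n=18: can move to 9, which is L ⇒ W
n=19: can move to 0, which is L ⇒ W
n=20: moves to 10(W), 15(W), 16(W), 18(W), 19(W); every one is W ⇒ L
n=21: can move to 14, which is L ⇒ W
n=22: can move to 20, which is L ⇒ W
n=23: can move to 0, which is L ⇒ W
n=24: can move to 20, which is L ⇒ W
The losing starting values of n are exactly the entries labelled L in this table (6 of them).

0, 1, 4, 9, 14, 20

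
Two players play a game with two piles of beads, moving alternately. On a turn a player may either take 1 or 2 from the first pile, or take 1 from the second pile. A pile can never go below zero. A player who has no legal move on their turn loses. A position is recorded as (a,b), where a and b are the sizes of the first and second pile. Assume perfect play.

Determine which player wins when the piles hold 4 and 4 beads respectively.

The first player wins.

Classify positions by backward induction: terminal positions (no move available) are L. From any other position, the mover wins iff some move reaches an L.
No move ever increases a pile, so every position that can arise here has a ≤ 4 and b ≤ 4; it is enough to label the cells with 0 ≤ a ≤ 4 and 0 ≤ b ≤ 4.
Every move lowers a or b (never raises either), so fill the grid row by row in increasing a, and left to right within a row: each cell's successors are then already labelled.
      b=0  b=1  b=2  b=3  b=4
a=0:    L    W    L    W    L
a=1:    W    L    W    L    W
a=2:    W    W    W    W    W
a=3:    L    W    L    W    L
a=4:    W    L    W    L    W
Cells with no legal move (terminal, hence L): (0,0).
The remaining L cells, each justified by listing all of its moves:
(0,2): the only move is to (0,1)(W), a W ⇒ L
(0,4): the only move is to (0,3)(W), a W ⇒ L
(1,1): moves to (0,1)(W), (1,0)(W); every one is W ⇒ L
(1,3): moves to (0,3)(W), (1,2)(W); every one is W ⇒ L
(3,0): moves to (2,0)(W), (1,0)(W); every one is W ⇒ L
(3,2): moves to (2,2)(W), (1,2)(W), (3,1)(W); every one is W ⇒ L
(3,4): moves to (2,4)(W), (1,4)(W), (3,3)(W); every one is W ⇒ L
(4,1): moves to (3,1)(W), (2,1)(W), (4,0)(W); every one is W ⇒ L
(4,3): moves to (3,3)(W), (2,3)(W), (4,2)(W); every one is W ⇒ L
Every other cell has at least one move into one of the L cells above, so it is W.
The starting position (4,4) is W: the player to move should move to (3,4), handing over an L position.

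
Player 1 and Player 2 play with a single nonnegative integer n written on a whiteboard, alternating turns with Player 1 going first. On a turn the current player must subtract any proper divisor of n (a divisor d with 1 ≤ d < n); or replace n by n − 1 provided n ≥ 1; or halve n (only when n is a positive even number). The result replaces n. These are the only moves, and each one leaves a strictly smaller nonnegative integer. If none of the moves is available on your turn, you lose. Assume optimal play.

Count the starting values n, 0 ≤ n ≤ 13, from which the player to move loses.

Label each position W (a win for the player to move) or L (a loss). A position with no legal move is L; any other position is W exactly when some move reaches an L, and L when every move reaches a W.
n=0: no move → L
n=1: reaches L-position 0 → W
n=2: only reaches 1(W), which is W → L
n=3: reaches L-position 2 → W
n=4: reaches L-position 2 → W
n=5: only reaches 4(W), which is W → L
n=6: reaches L-position 5 → W
n=7: only reaches 6(W), which is W → L
n=8: reaches L-position 7 → W
n=9: only reaches 6(W), 8(W), all W → L
n=10: reaches L-position 5 → W
n=11: only reaches 10(W), which is W → L
n=12: reaches L-position 9 → W
n=13: only reaches 12(W), which is W → L
L entries with 0 ≤ n ≤ 13: n = 0, 2, 5, 7, 9, 11, 13; that makes 7.

7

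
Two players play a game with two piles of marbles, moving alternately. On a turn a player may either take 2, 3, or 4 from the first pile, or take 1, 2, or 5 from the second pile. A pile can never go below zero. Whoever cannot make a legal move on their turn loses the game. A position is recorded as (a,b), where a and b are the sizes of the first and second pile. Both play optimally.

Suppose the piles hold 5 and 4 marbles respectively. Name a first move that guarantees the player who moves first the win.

Classify positions by backward induction: terminal positions (no move available) are L. From any other position, the mover wins iff some move reaches an L.
No move ever increases a pile, so every position that can arise here has a ≤ 5 and b ≤ 4; it is enough to label the cells with 0 ≤ a ≤ 5 and 0 ≤ b ≤ 4.
Every move lowers a or b (never raises either), so fill the grid row by row in increasing a, and left to right within a row: each cell's successors are then already labelled.
      b=0  b=1  b=2  b=3  b=4
a=0:    L    W    W    L    W
a=1:    L    W    W    L    W
a=2:    W    L    W    W    L
a=3:    W    L    W    W    L
a=4:    W    W    L    W    W
a=5:    W    W    L    W    W
Cells with no legal move (terminal, hence L): (0,0), (1,0).
The remaining L cells, each justified by listing all of its moves:
(0,3): only reaches (0,2)(W), (0,1)(W), all W → L
(1,3): only reaches (1,2)(W), (1,1)(W), all W → L
(2,1): only reaches (0,1)(W), (2,0)(W), all W → L
(2,4): only reaches (0,4)(W), (2,3)(W), (2,2)(W), all W → L
(3,1): only reaches (1,1)(W), (0,1)(W), (3,0)(W), all W → L
(3,4): only reaches (1,4)(W), (0,4)(W), (3,3)(W), (3,2)(W), all W → L
(4,2): only reaches (2,2)(W), (1,2)(W), (0,2)(W), (4,1)(W), (4,0)(W), all W → L
(5,2): only reaches (3,2)(W), (2,2)(W), (1,2)(W), (5,1)(W), (5,0)(W), all W → L
Every other cell has at least one move into one of the L cells above, so it is W.
From (5,4), the L positions reachable in one move are: (3,4), (2,4), (5,2). Any move reaching one of these is winning.

Move to (3,4).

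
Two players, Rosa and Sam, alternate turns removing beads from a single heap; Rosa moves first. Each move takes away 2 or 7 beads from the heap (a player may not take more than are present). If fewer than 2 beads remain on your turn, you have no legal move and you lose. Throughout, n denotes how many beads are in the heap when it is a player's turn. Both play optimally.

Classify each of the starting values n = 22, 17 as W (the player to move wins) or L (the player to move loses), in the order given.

Work bottom-up. With no move the player to move loses. Otherwise the position is W if at least one move leads to an L position for the opponent, and L if every move leads to a W.
n=0: no move → L
n=1: no move → L
n=2: can move to 0, which is L ⇒ W
n=3: can move to 1, which is L ⇒ W
n=4: the only move is to 2(W), a W ⇒ L
n=5: the only move is to 3(W), a W ⇒ L
n=6: can move to 4, which is L ⇒ W
n=7: can move to 5, which is L ⇒ W
n=8: can move to 1, which is L ⇒ W
n=9: moves to 7(W), 2(W); every one is W ⇒ L
n=10: moves to 8(W), 3(W); every one is W ⇒ L
n=11: can move to 9, which is L ⇒ W
n=12: can move to 10, which is L ⇒ W
n=13: moves to 11(W), 6(W); every one is W ⇒ L
n=14: moves to 12(W), 7(W); every one is W ⇒ L
n=15: can move to 13, which is L ⇒ W
n=16: can move to 14, which is L ⇒ W
n=17: can move to 10, which is L ⇒ W
n=18: moves to 16(W), 11(W); every one is W ⇒ L
n=19: moves to 17(W), 12(W); every one is W ⇒ L
n=20: can move to 18, which is L ⇒ W
n=21: can move to 19, which is L ⇒ W
n=22: moves to 20(W), 15(W); every one is W ⇒ L

22: L, 17: W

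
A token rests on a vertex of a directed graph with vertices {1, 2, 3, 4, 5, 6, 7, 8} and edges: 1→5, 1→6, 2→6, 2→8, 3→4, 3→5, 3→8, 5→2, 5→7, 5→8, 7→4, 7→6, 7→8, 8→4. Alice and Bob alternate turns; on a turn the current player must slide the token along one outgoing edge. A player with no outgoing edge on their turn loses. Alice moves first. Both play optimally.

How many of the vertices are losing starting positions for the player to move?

Positions with no move are L. A position that does have a move is losing for the player to move precisely when every available move leads to a winning position for the opponent. Fill in the labels:
Every edge goes from a vertex to one that appears earlier in the order 4, 6, 8, 2, 7, 5, 1, 3, so processing vertices in that order labels each vertex after all of its successors.
4: no outgoing edge → L
6: no outgoing edge → L
8: →4(L), so W
2: →6(L), so W
7: →6(L), so W
5: →7(W), 2(W), 8(W) — all W, so L
1: →5(L), so W
3: →5(L), so W
The L vertices are 4, 5, 6; that is 3 in all.

3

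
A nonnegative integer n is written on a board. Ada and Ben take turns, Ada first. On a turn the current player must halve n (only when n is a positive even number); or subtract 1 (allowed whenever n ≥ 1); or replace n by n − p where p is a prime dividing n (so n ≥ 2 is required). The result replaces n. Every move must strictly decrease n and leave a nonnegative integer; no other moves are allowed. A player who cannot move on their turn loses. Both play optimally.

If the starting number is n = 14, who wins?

Ben wins.

Label each position W (a win for the player to move) or L (a loss). A position with no legal move is L; any other position is W exactly when some move reaches an L, and L when every move reaches a W.
n=0: no move → L
n=1: W (go to 0, an L position)
n=2: W (go to 0, an L position)
n=3: W (go to 0, an L position)
n=4: L (options 2(W), 3(W) are all W)
n=5: W (go to 0, an L position)
n=6: W (go to 4, an L position)
n=7: W (go to 0, an L position)
n=8: W (go to 4, an L position)
n=9: L (options 6(W), 8(W) are all W)
n=10: W (go to 9, an L position)
n=11: W (go to 0, an L position)
n=12: W (go to 9, an L position)
n=13: W (go to 0, an L position)
n=14: L (options 7(W), 12(W), 13(W) are all W)
Every move from 14 reaches a W position, so the mover loses.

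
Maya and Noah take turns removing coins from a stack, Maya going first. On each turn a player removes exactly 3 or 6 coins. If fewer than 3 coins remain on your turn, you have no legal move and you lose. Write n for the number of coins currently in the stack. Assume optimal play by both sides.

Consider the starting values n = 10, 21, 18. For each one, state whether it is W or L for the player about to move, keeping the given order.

Compute win/loss labels from the base case upward. A position with no move is L. Any other position is W if it can reach an L in one move, else L.
n=0: no move → L
n=1: no move → L
n=2: no move → L
n=3: →0(L), so W
n=4: →1(L), so W
n=5: →2(L), so W
n=6: →0(L), so W
n=7: →1(L), so W
n=8: →2(L), so W
n=9: →6(W), 3(W) — all W, so L
n=10: →7(W), 4(W) — all W, so L
n=11: →8(W), 5(W) — all W, so L
n=12: →9(L), so W
n=13: →10(L), so W
n=14: →11(L), so W
n=15: →9(L), so W
n=16: →10(L), so W
n=17: →11(L), so W
n=18: →15(W), 12(W) — all W, so L
n=19: →16(W), 13(W) — all W, so L
n=20: →17(W), 14(W) — all W, so L
n=21: →18(L), so W

10: L, 21: W, 18: L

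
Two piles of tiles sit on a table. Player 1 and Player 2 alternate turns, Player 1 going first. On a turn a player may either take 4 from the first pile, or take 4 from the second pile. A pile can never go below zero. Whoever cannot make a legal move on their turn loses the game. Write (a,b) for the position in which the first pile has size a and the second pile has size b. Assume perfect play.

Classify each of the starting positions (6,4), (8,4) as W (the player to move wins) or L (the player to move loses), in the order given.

(6,4): L, (8,4): W

Build the W/L table. Terminal = L. A non-terminal position is W if it has a move to some L; otherwise it is L.
No move ever increases a pile, so every position that can arise here has a ≤ 8 and b ≤ 4; it is enough to label the cells with 0 ≤ a ≤ 8 and 0 ≤ b ≤ 4.
Every move lowers a or b (never raises either), so fill the grid row by row in increasing a, and left to right within a row: each cell's successors are then already labelled.
      b=0  b=1  b=2  b=3  b=4
a=0:    L    L    L    L    W
a=1:    L    L    L    L    W
a=2:    L    L    L    L    W
a=3:    L    L    L    L    W
a=4:    W    W    W    W    L
a=5:    W    W    W    W    L
a=6:    W    W    W    W    L
a=7:    W    W    W    W    L
a=8:    L    L    L    L    W
Cells with no legal move (terminal, hence L): (0,0), (0,1), (0,2), (0,3), (1,0), (1,1), (1,2), (1,3), (2,0), (2,1), (2,2), (2,3), (3,0), (3,1), (3,2), (3,3).
The remaining L cells, each justified by listing all of its moves:
(4,4): →(0,4)(W), (4,0)(W) — all W, so L
(5,4): →(1,4)(W), (5,0)(W) — all W, so L
(6,4): →(2,4)(W), (6,0)(W) — all W, so L
(7,4): →(3,4)(W), (7,0)(W) — all W, so L
(8,0): →(4,0)(W) only, which is W, so L
(8,1): →(4,1)(W) only, which is W, so L
(8,2): →(4,2)(W) only, which is W, so L
(8,3): →(4,3)(W) only, which is W, so L
Every other cell has at least one move into one of the L cells above, so it is W.
(6,4): one of the L cells justified above, so L
(8,4): the move to (4,4) reaches an L cell, so W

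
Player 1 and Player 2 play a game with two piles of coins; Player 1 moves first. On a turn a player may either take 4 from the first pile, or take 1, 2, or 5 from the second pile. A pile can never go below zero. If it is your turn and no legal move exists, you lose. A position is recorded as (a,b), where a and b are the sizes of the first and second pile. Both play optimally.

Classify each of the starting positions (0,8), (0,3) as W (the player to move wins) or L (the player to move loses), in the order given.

Positions with no move are L. A position that does have a move is losing for the player to move precisely when every available move leads to a winning position for the opponent. Fill in the labels:
No move ever increases a pile, so every position that can arise here has a ≤ 0 and b ≤ 8; it is enough to label the cells with 0 ≤ a ≤ 0 and 0 ≤ b ≤ 8.
Every move lowers a or b (never raises either), so fill the grid row by row in increasing a, and left to right within a row: each cell's successors are then already labelled.
      b=0  b=1  b=2  b=3  b=4  b=5  b=6  b=7  b=8
a=0:    L    W    W    L    W    W    L    W    W
Cells with no legal move (terminal, hence L): (0,0).
The remaining L cells, each justified by listing all of its moves:
(0,3): moves to (0,2)(W), (0,1)(W); every one is W ⇒ L
(0,6): moves to (0,5)(W), (0,4)(W), (0,1)(W); every one is W ⇒ L
Every other cell has at least one move into one of the L cells above, so it is W.
(0,8): the move to (0,6) reaches an L cell, so W
(0,3): one of the L cells justified above, so L

(0,8): W, (0,3): L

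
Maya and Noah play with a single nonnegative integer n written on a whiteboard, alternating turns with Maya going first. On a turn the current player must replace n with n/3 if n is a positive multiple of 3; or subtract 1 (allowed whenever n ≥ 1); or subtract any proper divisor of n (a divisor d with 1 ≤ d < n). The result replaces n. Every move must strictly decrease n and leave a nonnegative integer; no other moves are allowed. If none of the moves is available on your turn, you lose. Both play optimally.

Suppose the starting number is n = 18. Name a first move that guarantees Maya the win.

Move to 9.

Classify positions by backward induction: terminal positions (no move available) are L. From any other position, the mover wins iff some move reaches an L.
n=0: no move → L
n=1: can move to 0, which is L ⇒ W
n=2: the only move is to 1(W), a W ⇒ L
n=3: can move to 2, which is L ⇒ W
n=4: can move to 2, which is L ⇒ W
n=5: the only move is to 4(W), a W ⇒ L
n=6: can move to 2, which is L ⇒ W
n=7: the only move is to 6(W), a W ⇒ L
n=8: can move to 7, which is L ⇒ W
n=9: moves to 3(W), 6(W), 8(W); every one is W ⇒ L
n=10: can move to 5, which is L ⇒ W
n=11: the only move is to 10(W), a W ⇒ L
n=12: can move to 9, which is L ⇒ W
n=13: the only move is to 12(W), a W ⇒ L
n=14: can move to 7, which is L ⇒ W
n=15: can move to 5, which is L ⇒ W
n=16: moves to 8(W), 12(W), 14(W), 15(W); every one is W ⇒ L
n=17: can move to 16, which is L ⇒ W
n=18: can move to 9, which is L ⇒ W
From 18, the L positions reachable in one move are: 9, 16. Any move reaching one of these is winning.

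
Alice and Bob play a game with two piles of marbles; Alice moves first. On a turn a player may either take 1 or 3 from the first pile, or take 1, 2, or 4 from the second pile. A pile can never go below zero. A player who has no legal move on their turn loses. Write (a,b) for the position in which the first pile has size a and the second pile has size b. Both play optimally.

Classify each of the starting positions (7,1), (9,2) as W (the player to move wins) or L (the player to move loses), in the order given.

Build the W/L table. Terminal = L. A non-terminal position is W if it has a move to some L; otherwise it is L.
No move ever increases a pile, so every position that can arise here has a ≤ 9 and b ≤ 2; it is enough to label the cells with 0 ≤ a ≤ 9 and 0 ≤ b ≤ 2.
Every move lowers a or b (never raises either), so fill the grid row by row in increasing a, and left to right within a row: each cell's successors are then already labelled.
      b=0  b=1  b=2
a=0:    L    W    W
a=1:    W    L    W
a=2:    L    W    W
a=3:    W    L    W
a=4:    L    W    W
a=5:    W    L    W
a=6:    L    W    W
a=7:    W    L    W
a=8:    L    W    W
a=9:    W    L    W
Cells with no legal move (terminal, hence L): (0,0).
The remaining L cells, each justified by listing all of its moves:
(1,1): →(0,1)(W), (1,0)(W) — all W, so L
(2,0): →(1,0)(W) only, which is W, so L
(3,1): →(2,1)(W), (0,1)(W), (3,0)(W) — all W, so L
(4,0): →(3,0)(W), (1,0)(W) — all W, so L
(5,1): →(4,1)(W), (2,1)(W), (5,0)(W) — all W, so L
(6,0): →(5,0)(W), (3,0)(W) — all W, so L
(7,1): →(6,1)(W), (4,1)(W), (7,0)(W) — all W, so L
(8,0): →(7,0)(W), (5,0)(W) — all W, so L
(9,1): →(8,1)(W), (6,1)(W), (9,0)(W) — all W, so L
Every other cell has at least one move into one of the L cells above, so it is W.
(7,1): one of the L cells justified above, so L
(9,2): the move to (9,1) reaches an L cell, so W

(7,1): L, (9,2): W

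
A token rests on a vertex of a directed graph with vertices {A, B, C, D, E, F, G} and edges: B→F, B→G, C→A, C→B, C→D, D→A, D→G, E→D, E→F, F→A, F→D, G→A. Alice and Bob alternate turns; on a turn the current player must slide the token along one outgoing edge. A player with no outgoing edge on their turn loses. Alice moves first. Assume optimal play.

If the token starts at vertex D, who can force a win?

Alice wins.

Positions with no move are L. A position that does have a move is losing for the player to move precisely when every available move leads to a winning position for the opponent. Fill in the labels:
Every edge goes from a vertex to one that appears earlier in the order A, G, D, F, B, E, C, so processing vertices in that order labels each vertex after all of its successors.
A: no outgoing edge → L
G: W (go to A, an L position)
D: W (go to A, an L position)
F: W (go to A, an L position)
B: L (options F(W), G(W) are all W)
E: L (options F(W), D(W) are all W)
C: W (go to B, an L position)
The starting position D is W: Alice should move to A, handing over an L position.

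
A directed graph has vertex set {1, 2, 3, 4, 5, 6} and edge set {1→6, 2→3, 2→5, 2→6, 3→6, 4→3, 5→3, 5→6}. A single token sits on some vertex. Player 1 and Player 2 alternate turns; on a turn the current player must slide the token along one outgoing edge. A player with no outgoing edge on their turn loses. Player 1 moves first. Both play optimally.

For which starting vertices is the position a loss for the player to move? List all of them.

4, 6

Label each position W (a win for the player to move) or L (a loss). A position with no legal move is L; any other position is W exactly when some move reaches an L, and L when every move reaches a W.
Every edge goes from a vertex to one that appears earlier in the order 6, 1, 3, 5, 4, 2, so processing vertices in that order labels each vertex after all of its successors.
6: no outgoing edge → L
1: can move to 6, which is L ⇒ W
3: can move to 6, which is L ⇒ W
5: can move to 6, which is L ⇒ W
4: the only move is to 3(W), a W ⇒ L
2: can move to 6, which is L ⇒ W
Reading off the rows marked L gives the requested list; there are 2 such vertices.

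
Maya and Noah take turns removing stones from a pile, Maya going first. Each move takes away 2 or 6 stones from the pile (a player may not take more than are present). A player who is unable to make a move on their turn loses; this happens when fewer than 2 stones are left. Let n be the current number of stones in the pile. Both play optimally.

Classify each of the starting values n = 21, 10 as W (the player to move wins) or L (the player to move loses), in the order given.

Work bottom-up. With no move the player to move loses. Otherwise the position is W if at least one move leads to an L position for the opponent, and L if every move leads to a W.
n=0: no move → L
n=1: no move → L
n=2: can move to 0, which is L ⇒ W
n=3: can move to 1, which is L ⇒ W
n=4: the only move is to 2(W), a W ⇒ L
n=5: the only move is to 3(W), a W ⇒ L
n=6: can move to 4, which is L ⇒ W
n=7: can move to 5, which is L ⇒ W
n=8: moves to 6(W), 2(W); every one is W ⇒ L
n=9: moves to 7(W), 3(W); every one is W ⇒ L
n=10: can move to 8, which is L ⇒ W
n=11: can move to 9, which is L ⇒ W
n=12: moves to 10(W), 6(W); every one is W ⇒ L
n=13: moves to 11(W), 7(W); every one is W ⇒ L
n=14: can move to 12, which is L ⇒ W
n=15: can move to 13, which is L ⇒ W
n=16: moves to 14(W), 10(W); every one is W ⇒ L
n=17: moves to 15(W), 11(W); every one is W ⇒ L
n=18: can move to 16, which is L ⇒ W
n=19: can move to 17, which is L ⇒ W
n=20: moves to 18(W), 14(W); every one is W ⇒ L
n=21: moves to 19(W), 15(W); every one is W ⇒ L

21: L, 10: W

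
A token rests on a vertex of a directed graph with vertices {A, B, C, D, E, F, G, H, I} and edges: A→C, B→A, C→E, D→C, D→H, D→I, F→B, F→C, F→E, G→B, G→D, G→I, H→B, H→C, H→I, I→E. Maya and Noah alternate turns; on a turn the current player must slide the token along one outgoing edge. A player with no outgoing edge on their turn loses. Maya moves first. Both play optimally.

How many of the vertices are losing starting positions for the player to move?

4

Label each position W (a win for the player to move) or L (a loss). A position with no legal move is L; any other position is W exactly when some move reaches an L, and L when every move reaches a W.
Every edge goes from a vertex to one that appears earlier in the order E, C, A, I, B, H, D, G, F, so processing vertices in that order labels each vertex after all of its successors.
E: no outgoing edge → L
C: can move to E, which is L ⇒ W
A: the only move is to C(W), a W ⇒ L
I: can move to E, which is L ⇒ W
B: can move to A, which is L ⇒ W
H: moves to B(W), I(W), C(W); every one is W ⇒ L
D: can move to H, which is L ⇒ W
G: moves to D(W), B(W), I(W); every one is W ⇒ L
F: can move to E, which is L ⇒ W
The L vertices are A, E, G, H; that is 4 in all.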